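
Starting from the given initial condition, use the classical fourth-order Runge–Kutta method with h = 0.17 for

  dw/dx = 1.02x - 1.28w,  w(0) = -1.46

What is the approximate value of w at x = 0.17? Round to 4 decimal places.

-1.1608

RK4: k1 = f(x_n, w_n); k2 = f(x_n + h/2, w_n + (h/2)·k1); k3 = f(x_n + h/2, w_n + (h/2)·k2); k4 = f(x_n + h, w_n + h·k3); w_{n+1} = w_n + (h/6)·(k1 + 2k2 + 2k3 + k4).
x=0.000000, w=-1.460000:
  k1 = f(0.000000, -1.460000) = 1.868800
  k2 = f(0.085000, -1.301152) = 1.752175
  k3 = f(0.085000, -1.311065) = 1.764863
  k4 = f(0.170000, -1.159973) = 1.658166
  w ← -1.460000 + (0.17/6)·(k1 + 2k2 + 2k3 + k4) = -1.160770
w(0.17) ≈ -1.1608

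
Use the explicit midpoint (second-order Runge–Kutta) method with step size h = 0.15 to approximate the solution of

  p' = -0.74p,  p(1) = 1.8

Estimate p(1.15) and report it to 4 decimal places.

Midpoint: k1 = f(x_n, p_n); k2 = f(x_n + h/2, p_n + (h/2)·k1); p_{n+1} = p_n + h·k2.
x=1.000000, p=1.800000:
  k1 = f(1.000000, 1.800000) = -1.332000
  k2 = f(1.075000, 1.700100) = -1.258074
  p ← 1.800000 + 0.15·(-1.258074) = 1.611289
p(1.15) ≈ 1.6113

1.6113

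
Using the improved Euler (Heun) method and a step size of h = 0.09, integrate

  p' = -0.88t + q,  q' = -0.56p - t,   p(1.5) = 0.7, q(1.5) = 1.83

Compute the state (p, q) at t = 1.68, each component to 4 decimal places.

Heun on (p,q): k1 = f(t_n, state_n); k2 = f(t_n + h, state_n + h·k1); state_{n+1} = state_n + (h/2)·(k1 + k2).
1.500000: (0.700000, 1.830000)
  k1 = (0.510000, -1.892000)
  predictor → (0.745900, 1.659720)
  k2 = (0.260520, -2.007704)
  → (0.734673, 1.654513)
1.590000: (0.734673, 1.654513)
  k1 = (0.255313, -2.001417)
  predictor → (0.757652, 1.474386)
  k2 = (-0.004014, -2.104285)
  → (0.745982, 1.469757)
(p(1.68), q(1.68)) ≈ (0.7460, 1.4698)

0.7460, 1.4698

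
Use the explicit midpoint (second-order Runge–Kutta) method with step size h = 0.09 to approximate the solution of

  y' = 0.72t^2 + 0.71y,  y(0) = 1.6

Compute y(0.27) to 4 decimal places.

1.9426

Midpoint: k1 = f(t_n, y_n); k2 = f(t_n + h/2, y_n + (h/2)·k1); y_{n+1} = y_n + h·k2.
t=0.000000, y=1.600000:
  k1 = f(0.000000, 1.600000) = 1.136000
  k2 = f(0.045000, 1.651120) = 1.173753
  y ← 1.600000 + 0.09·1.173753 = 1.705638
t=0.090000, y=1.705638:
  k1 = f(0.090000, 1.705638) = 1.216835
  k2 = f(0.135000, 1.760395) = 1.263003
  y ← 1.705638 + 0.09·1.263003 = 1.819308
t=0.180000, y=1.819308:
  k1 = f(0.180000, 1.819308) = 1.315037
  k2 = f(0.225000, 1.878485) = 1.370174
  y ← 1.819308 + 0.09·1.370174 = 1.942624
y(0.27) ≈ 1.9426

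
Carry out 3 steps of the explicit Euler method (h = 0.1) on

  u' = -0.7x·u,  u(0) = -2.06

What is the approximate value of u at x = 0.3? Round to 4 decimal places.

-2.0169

Euler: u_{n+1} = u_n + h·f(x_n, u_n).
x=0.000000, u=-2.060000: f=0.000000 → u ← -2.060000 + 0.1·0.000000 = -2.060000
x=0.100000, u=-2.060000: f=0.144200 → u ← -2.060000 + 0.1·0.144200 = -2.045580
x=0.200000, u=-2.045580: f=0.286381 → u ← -2.045580 + 0.1·0.286381 = -2.016942
u(0.3) ≈ -2.0169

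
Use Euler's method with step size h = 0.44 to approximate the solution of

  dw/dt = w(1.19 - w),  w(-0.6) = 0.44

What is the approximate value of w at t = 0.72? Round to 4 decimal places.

0.8873

Euler: w_{n+1} = w_n + h·f(t_n, w_n).
t=-0.600000, w=0.440000: f=0.330000 → w ← 0.440000 + 0.44·0.330000 = 0.585200
t=-0.160000, w=0.585200: f=0.353929 → w ← 0.585200 + 0.44·0.353929 = 0.740929
t=0.280000, w=0.740929: f=0.332730 → w ← 0.740929 + 0.44·0.332730 = 0.887330
w(0.72) ≈ 0.8873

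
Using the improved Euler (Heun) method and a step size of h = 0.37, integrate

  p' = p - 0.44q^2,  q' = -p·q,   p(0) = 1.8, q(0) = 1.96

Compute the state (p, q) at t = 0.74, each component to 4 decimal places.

Heun on (p,q): k1 = f(t_n, state_n); k2 = f(t_n + h, state_n + h·k1); state_{n+1} = state_n + (h/2)·(k1 + k2).
0.000000: (1.800000, 1.960000)
  k1 = (0.109696, -3.528000)
  predictor → (1.840588, 0.654640)
  k2 = (1.652024, -1.204922)
  → (2.125918, 1.084409)
0.370000: (2.125918, 1.084409)
  k1 = (1.608503, -2.305366)
  predictor → (2.721064, 0.231424)
  k2 = (2.697499, -0.629720)
  → (2.922529, 0.541419)
(p(0.74), q(0.74)) ≈ (2.9225, 0.5414)

2.9225, 0.5414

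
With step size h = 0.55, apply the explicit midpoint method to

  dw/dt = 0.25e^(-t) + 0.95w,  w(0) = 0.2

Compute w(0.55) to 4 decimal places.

0.4722

Midpoint: k1 = f(t_n, w_n); k2 = f(t_n + h/2, w_n + (h/2)·k1); w_{n+1} = w_n + h·k2.
t=0.000000, w=0.200000:
  k1 = f(0.000000, 0.200000) = 0.440000
  k2 = f(0.275000, 0.321000) = 0.494843
  w ← 0.200000 + 0.55·0.494843 = 0.472164
w(0.55) ≈ 0.4722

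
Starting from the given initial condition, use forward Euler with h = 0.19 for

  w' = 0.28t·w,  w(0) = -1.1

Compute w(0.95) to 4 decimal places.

Euler: w_{n+1} = w_n + h·f(t_n, w_n).
t=0.000000, w=-1.100000: f=0.000000 → w ← -1.100000 + 0.19·0.000000 = -1.100000
t=0.190000, w=-1.100000: f=-0.058520 → w ← -1.100000 + 0.19·(-0.058520) = -1.111119
t=0.380000, w=-1.111119: f=-0.118223 → w ← -1.111119 + 0.19·(-0.118223) = -1.133581
t=0.570000, w=-1.133581: f=-0.180920 → w ← -1.133581 + 0.19·(-0.180920) = -1.167956
t=0.760000, w=-1.167956: f=-0.248541 → w ← -1.167956 + 0.19·(-0.248541) = -1.215179
w(0.95) ≈ -1.2152

-1.2152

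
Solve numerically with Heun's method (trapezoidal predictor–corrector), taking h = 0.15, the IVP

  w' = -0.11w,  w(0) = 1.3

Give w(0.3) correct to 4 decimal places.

Heun: k1 = f(x_n, w_n); k2 = f(x_n + h, w_n + h·k1); w_{n+1} = w_n + (h/2)·(k1 + k2).
x=0.000000, w=1.300000:
  k1 = f(0.000000, 1.300000) = -0.143000
  k2 = f(0.150000, 1.278550) = -0.140641
  w ← 1.300000 + (0.15/2)·(-0.143000 + (-0.140641)) = 1.278727
x=0.150000, w=1.278727:
  k1 = f(0.150000, 1.278727) = -0.140660
  k2 = f(0.300000, 1.257628) = -0.138339
  w ← 1.278727 + (0.15/2)·(-0.140660 + (-0.138339)) = 1.257802
w(0.3) ≈ 1.2578

1.2578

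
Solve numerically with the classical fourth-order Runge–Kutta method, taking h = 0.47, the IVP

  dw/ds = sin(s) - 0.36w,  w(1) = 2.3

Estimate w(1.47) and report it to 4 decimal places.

RK4: k1 = f(s_n, w_n); k2 = f(s_n + h/2, w_n + (h/2)·k1); k3 = f(s_n + h/2, w_n + (h/2)·k2); k4 = f(s_n + h, w_n + h·k3); w_{n+1} = w_n + (h/6)·(k1 + 2k2 + 2k3 + k4).
s=1.000000, w=2.300000:
  k1 = f(1.000000, 2.300000) = 0.013471
  k2 = f(1.235000, 2.303166) = 0.115009
  k3 = f(1.235000, 2.327027) = 0.106418
  k4 = f(1.470000, 2.350017) = 0.148918
  w ← 2.300000 + (0.47/6)·(k1 + 2k2 + 2k3 + k4) = 2.347411
w(1.47) ≈ 2.3474

2.3474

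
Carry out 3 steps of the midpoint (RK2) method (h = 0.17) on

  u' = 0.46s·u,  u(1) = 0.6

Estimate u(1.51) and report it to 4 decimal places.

Midpoint: k1 = f(s_n, u_n); k2 = f(s_n + h/2, u_n + (h/2)·k1); u_{n+1} = u_n + h·k2.
s=1.000000, u=0.600000:
  k1 = f(1.000000, 0.600000) = 0.276000
  k2 = f(1.085000, 0.623460) = 0.311169
  u ← 0.600000 + 0.17·0.311169 = 0.652899
s=1.170000, u=0.652899:
  k1 = f(1.170000, 0.652899) = 0.351390
  k2 = f(1.255000, 0.682767) = 0.394161
  u ← 0.652899 + 0.17·0.394161 = 0.719906
s=1.340000, u=0.719906:
  k1 = f(1.340000, 0.719906) = 0.443750
  k2 = f(1.425000, 0.757625) = 0.496623
  u ← 0.719906 + 0.17·0.496623 = 0.804332
u(1.51) ≈ 0.8043

0.8043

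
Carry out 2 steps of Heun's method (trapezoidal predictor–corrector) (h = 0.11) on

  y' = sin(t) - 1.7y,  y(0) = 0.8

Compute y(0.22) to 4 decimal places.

Heun: k1 = f(t_n, y_n); k2 = f(t_n + h, y_n + h·k1); y_{n+1} = y_n + (h/2)·(k1 + k2).
t=0.000000, y=0.800000:
  k1 = f(0.000000, 0.800000) = -1.360000
  k2 = f(0.110000, 0.650400) = -0.995902
  y ← 0.800000 + (0.11/2)·(-1.360000 + (-0.995902)) = 0.670425
t=0.110000, y=0.670425:
  k1 = f(0.110000, 0.670425) = -1.029945
  k2 = f(0.220000, 0.557131) = -0.728894
  y ← 0.670425 + (0.11/2)·(-1.029945 + (-0.728894)) = 0.573689
y(0.22) ≈ 0.5737

0.5737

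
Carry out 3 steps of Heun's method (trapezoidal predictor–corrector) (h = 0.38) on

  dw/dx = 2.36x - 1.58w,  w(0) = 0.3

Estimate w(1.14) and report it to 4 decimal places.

1.0002

Heun: k1 = f(x_n, w_n); k2 = f(x_n + h, w_n + h·k1); w_{n+1} = w_n + (h/2)·(k1 + k2).
x=0.000000, w=0.300000:
  k1 = f(0.000000, 0.300000) = -0.474000
  k2 = f(0.380000, 0.119880) = 0.707390
  w ← 0.300000 + (0.38/2)·(-0.474000 + 0.707390) = 0.344344
x=0.380000, w=0.344344:
  k1 = f(0.380000, 0.344344) = 0.352736
  k2 = f(0.760000, 0.478384) = 1.037753
  w ← 0.344344 + (0.38/2)·(0.352736 + 1.037753) = 0.608537
x=0.760000, w=0.608537:
  k1 = f(0.760000, 0.608537) = 0.832111
  k2 = f(1.140000, 0.924739) = 1.229312
  w ← 0.608537 + (0.38/2)·(0.832111 + 1.229312) = 1.000207
w(1.14) ≈ 1.0002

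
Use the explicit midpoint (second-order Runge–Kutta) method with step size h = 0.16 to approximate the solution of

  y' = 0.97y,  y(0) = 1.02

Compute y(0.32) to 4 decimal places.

Midpoint: k1 = f(t_n, y_n); k2 = f(t_n + h/2, y_n + (h/2)·k1); y_{n+1} = y_n + h·k2.
t=0.000000, y=1.020000:
  k1 = f(0.000000, 1.020000) = 0.989400
  k2 = f(0.080000, 1.099152) = 1.066177
  y ← 1.020000 + 0.16·1.066177 = 1.190588
t=0.160000, y=1.190588:
  k1 = f(0.160000, 1.190588) = 1.154871
  k2 = f(0.240000, 1.282978) = 1.244489
  y ← 1.190588 + 0.16·1.244489 = 1.389707
y(0.32) ≈ 1.3897

1.3897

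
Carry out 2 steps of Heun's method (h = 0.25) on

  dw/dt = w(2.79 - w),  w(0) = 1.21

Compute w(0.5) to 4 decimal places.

Heun: k1 = f(t_n, w_n); k2 = f(t_n + h, w_n + h·k1); w_{n+1} = w_n + (h/2)·(k1 + k2).
t=0.000000, w=1.210000:
  k1 = f(0.000000, 1.210000) = 1.911800
  k2 = f(0.250000, 1.687950) = 1.860205
  w ← 1.210000 + (0.25/2)·(1.911800 + 1.860205) = 1.681501
t=0.250000, w=1.681501:
  k1 = f(0.250000, 1.681501) = 1.863942
  k2 = f(0.500000, 2.147486) = 1.379789
  w ← 1.681501 + (0.25/2)·(1.863942 + 1.379789) = 2.086967
w(0.5) ≈ 2.0870

2.0870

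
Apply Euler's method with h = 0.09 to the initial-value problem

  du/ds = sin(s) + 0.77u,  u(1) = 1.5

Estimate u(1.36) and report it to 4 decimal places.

2.3198

Euler: u_{n+1} = u_n + h·f(s_n, u_n).
s=1.000000, u=1.500000: f=1.996471 → u ← 1.500000 + 0.09·1.996471 = 1.679682
s=1.090000, u=1.679682: f=2.179982 → u ← 1.679682 + 0.09·2.179982 = 1.875881
s=1.180000, u=1.875881: f=2.369034 → u ← 1.875881 + 0.09·2.369034 = 2.089094
s=1.270000, u=2.089094: f=2.563703 → u ← 2.089094 + 0.09·2.563703 = 2.319827
u(1.36) ≈ 2.3198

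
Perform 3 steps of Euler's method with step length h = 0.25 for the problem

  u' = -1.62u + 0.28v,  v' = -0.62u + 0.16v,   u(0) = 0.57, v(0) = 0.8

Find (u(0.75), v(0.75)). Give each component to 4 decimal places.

Euler on (u,v): u_{n+1} = u_n + h·u', v_{n+1} = v_n + h·v'.
0.000000: (0.570000, 0.800000); f=(-0.699400, -0.225400) → (0.395150, 0.743650)
0.250000: (0.395150, 0.743650); f=(-0.431921, -0.126009) → (0.287170, 0.712148)
0.500000: (0.287170, 0.712148); f=(-0.265814, -0.064102) → (0.220716, 0.696122)
(u(0.75), v(0.75)) ≈ (0.2207, 0.6961)

0.2207, 0.6961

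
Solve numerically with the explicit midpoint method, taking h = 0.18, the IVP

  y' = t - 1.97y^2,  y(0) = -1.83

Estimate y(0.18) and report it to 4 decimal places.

-3.8969

Midpoint: k1 = f(t_n, y_n); k2 = f(t_n + h/2, y_n + (h/2)·k1); y_{n+1} = y_n + h·k2.
t=0.000000, y=-1.830000:
  k1 = f(0.000000, -1.830000) = -6.597333
  k2 = f(0.090000, -2.423760) = -11.482986
  y ← -1.830000 + 0.18·(-11.482986) = -3.896938
y(0.18) ≈ -3.8969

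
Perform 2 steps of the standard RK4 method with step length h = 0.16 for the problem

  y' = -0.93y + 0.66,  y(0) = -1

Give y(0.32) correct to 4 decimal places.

RK4: k1 = f(s_n, y_n); k2 = f(s_n + h/2, y_n + (h/2)·k1); k3 = f(s_n + h/2, y_n + (h/2)·k2); k4 = f(s_n + h, y_n + h·k3); y_{n+1} = y_n + (h/6)·(k1 + 2k2 + 2k3 + k4).
s=0.000000, y=-1.000000:
  k1 = f(0.000000, -1.000000) = 1.590000
  k2 = f(0.080000, -0.872800) = 1.471704
  k3 = f(0.080000, -0.882264) = 1.480505
  k4 = f(0.160000, -0.763119) = 1.369701
  y ← -1.000000 + (0.16/6)·(k1 + 2k2 + 2k3 + k4) = -0.763623
s=0.160000, y=-0.763623:
  k1 = f(0.160000, -0.763623) = 1.370170
  k2 = f(0.240000, -0.654010) = 1.268229
  k3 = f(0.240000, -0.662165) = 1.275814
  k4 = f(0.320000, -0.559493) = 1.180329
  y ← -0.763623 + (0.16/6)·(k1 + 2k2 + 2k3 + k4) = -0.559928
y(0.32) ≈ -0.5599

-0.5599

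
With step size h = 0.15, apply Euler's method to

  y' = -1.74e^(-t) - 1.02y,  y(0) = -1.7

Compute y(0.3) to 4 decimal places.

Euler: y_{n+1} = y_n + h·f(t_n, y_n).
t=0.000000, y=-1.700000: f=-0.006000 → y ← -1.700000 + 0.15·(-0.006000) = -1.700900
t=0.150000, y=-1.700900: f=0.237286 → y ← -1.700900 + 0.15·0.237286 = -1.665307
y(0.3) ≈ -1.6653

-1.6653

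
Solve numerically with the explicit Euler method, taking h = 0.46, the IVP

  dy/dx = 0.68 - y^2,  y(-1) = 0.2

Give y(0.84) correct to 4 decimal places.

Euler: y_{n+1} = y_n + h·f(x_n, y_n).
x=-1.000000, y=0.200000: f=0.640000 → y ← 0.200000 + 0.46·0.640000 = 0.494400
x=-0.540000, y=0.494400: f=0.435569 → y ← 0.494400 + 0.46·0.435569 = 0.694762
x=-0.080000, y=0.694762: f=0.197306 → y ← 0.694762 + 0.46·0.197306 = 0.785522
x=0.380000, y=0.785522: f=0.062954 → y ← 0.785522 + 0.46·0.062954 = 0.814482
y(0.84) ≈ 0.8145

0.8145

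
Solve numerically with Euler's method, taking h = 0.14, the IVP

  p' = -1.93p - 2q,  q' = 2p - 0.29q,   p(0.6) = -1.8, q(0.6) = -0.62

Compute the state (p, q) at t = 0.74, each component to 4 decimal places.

Euler on (p,q): p_{n+1} = p_n + h·p', q_{n+1} = q_n + h·q'.
0.600000: (-1.800000, -0.620000); f=(4.714000, -3.420200) → (-1.140040, -1.098828)
(p(0.74), q(0.74)) ≈ (-1.1400, -1.0988)

-1.1400, -1.0988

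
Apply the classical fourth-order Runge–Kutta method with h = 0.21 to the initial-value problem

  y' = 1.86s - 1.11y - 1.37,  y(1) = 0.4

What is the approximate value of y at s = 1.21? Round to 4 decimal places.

0.4466

RK4: k1 = f(s_n, y_n); k2 = f(s_n + h/2, y_n + (h/2)·k1); k3 = f(s_n + h/2, y_n + (h/2)·k2); k4 = f(s_n + h, y_n + h·k3); y_{n+1} = y_n + (h/6)·(k1 + 2k2 + 2k3 + k4).
s=1.000000, y=0.400000:
  k1 = f(1.000000, 0.400000) = 0.046000
  k2 = f(1.105000, 0.404830) = 0.235939
  k3 = f(1.105000, 0.424774) = 0.213801
  k4 = f(1.210000, 0.444898) = 0.386763
  y ← 0.400000 + (0.21/6)·(k1 + 2k2 + 2k3 + k4) = 0.446629
y(1.21) ≈ 0.4466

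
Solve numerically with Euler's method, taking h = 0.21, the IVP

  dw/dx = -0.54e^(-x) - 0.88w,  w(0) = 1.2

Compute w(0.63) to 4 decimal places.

0.4253

Euler: w_{n+1} = w_n + h·f(x_n, w_n).
x=0.000000, w=1.200000: f=-1.596000 → w ← 1.200000 + 0.21·(-1.596000) = 0.864840
x=0.210000, w=0.864840: f=-1.198775 → w ← 0.864840 + 0.21·(-1.198775) = 0.613097
x=0.420000, w=0.613097: f=-0.894331 → w ← 0.613097 + 0.21·(-0.894331) = 0.425288
w(0.63) ≈ 0.4253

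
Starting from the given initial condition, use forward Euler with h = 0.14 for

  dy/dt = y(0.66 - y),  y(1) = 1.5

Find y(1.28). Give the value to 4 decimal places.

1.2006

Euler: y_{n+1} = y_n + h·f(t_n, y_n).
t=1.000000, y=1.500000: f=-1.260000 → y ← 1.500000 + 0.14·(-1.260000) = 1.323600
t=1.140000, y=1.323600: f=-0.878341 → y ← 1.323600 + 0.14·(-0.878341) = 1.200632
y(1.28) ≈ 1.2006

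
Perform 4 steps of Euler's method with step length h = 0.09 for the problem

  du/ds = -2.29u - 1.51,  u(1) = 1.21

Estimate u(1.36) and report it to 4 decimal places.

Euler: u_{n+1} = u_n + h·f(s_n, u_n).
s=1.000000, u=1.210000: f=-4.280900 → u ← 1.210000 + 0.09·(-4.280900) = 0.824719
s=1.090000, u=0.824719: f=-3.398607 → u ← 0.824719 + 0.09·(-3.398607) = 0.518844
s=1.180000, u=0.518844: f=-2.698154 → u ← 0.518844 + 0.09·(-2.698154) = 0.276011
s=1.270000, u=0.276011: f=-2.142064 → u ← 0.276011 + 0.09·(-2.142064) = 0.083225
u(1.36) ≈ 0.0832

0.0832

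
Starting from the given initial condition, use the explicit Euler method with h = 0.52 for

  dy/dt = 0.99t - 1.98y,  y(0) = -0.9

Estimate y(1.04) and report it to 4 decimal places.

Euler: y_{n+1} = y_n + h·f(t_n, y_n).
t=0.000000, y=-0.900000: f=1.782000 → y ← -0.900000 + 0.52·1.782000 = 0.026640
t=0.520000, y=0.026640: f=0.462053 → y ← 0.026640 + 0.52·0.462053 = 0.266907
y(1.04) ≈ 0.2669

0.2669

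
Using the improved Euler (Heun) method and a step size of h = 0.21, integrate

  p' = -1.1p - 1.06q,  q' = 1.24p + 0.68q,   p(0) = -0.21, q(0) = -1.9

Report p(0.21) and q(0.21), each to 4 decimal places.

Heun on (p,q): k1 = f(t_n, state_n); k2 = f(t_n + h, state_n + h·k1); state_{n+1} = state_n + (h/2)·(k1 + k2).
0.000000: (-0.210000, -1.900000)
  k1 = (2.245000, -1.552400)
  predictor → (0.261450, -2.226004)
  k2 = (2.071969, -1.189485)
  → (0.243282, -2.187898)
(p(0.21), q(0.21)) ≈ (0.2433, -2.1879)

0.2433, -2.1879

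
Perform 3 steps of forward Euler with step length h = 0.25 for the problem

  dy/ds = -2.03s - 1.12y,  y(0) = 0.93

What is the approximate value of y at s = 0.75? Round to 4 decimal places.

0.0020

Euler: y_{n+1} = y_n + h·f(s_n, y_n).
s=0.000000, y=0.930000: f=-1.041600 → y ← 0.930000 + 0.25·(-1.041600) = 0.669600
s=0.250000, y=0.669600: f=-1.257452 → y ← 0.669600 + 0.25·(-1.257452) = 0.355237
s=0.500000, y=0.355237: f=-1.412865 → y ← 0.355237 + 0.25·(-1.412865) = 0.002021
y(0.75) ≈ 0.0020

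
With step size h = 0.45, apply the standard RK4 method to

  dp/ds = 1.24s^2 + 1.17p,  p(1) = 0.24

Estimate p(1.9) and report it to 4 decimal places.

4.5358

RK4: k1 = f(s_n, p_n); k2 = f(s_n + h/2, p_n + (h/2)·k1); k3 = f(s_n + h/2, p_n + (h/2)·k2); k4 = f(s_n + h, p_n + h·k3); p_{n+1} = p_n + (h/6)·(k1 + 2k2 + 2k3 + k4).
s=1.000000, p=0.240000:
  k1 = f(1.000000, 0.240000) = 1.520800
  k2 = f(1.225000, 0.582180) = 2.541926
  k3 = f(1.225000, 0.811933) = 2.810737
  k4 = f(1.450000, 1.504832) = 4.367753
  p ← 0.240000 + (0.45/6)·(k1 + 2k2 + 2k3 + k4) = 1.484541
s=1.450000, p=1.484541:
  k1 = f(1.450000, 1.484541) = 4.344013
  k2 = f(1.675000, 2.461944) = 6.359449
  k3 = f(1.675000, 2.915417) = 6.890013
  k4 = f(1.900000, 4.585047) = 9.840905
  p ← 1.484541 + (0.45/6)·(k1 + 2k2 + 2k3 + k4) = 4.535829
p(1.9) ≈ 4.5358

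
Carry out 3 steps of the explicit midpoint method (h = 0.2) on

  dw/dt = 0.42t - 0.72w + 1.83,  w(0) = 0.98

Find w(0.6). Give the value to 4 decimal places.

Midpoint: k1 = f(t_n, w_n); k2 = f(t_n + h/2, w_n + (h/2)·k1); w_{n+1} = w_n + h·k2.
t=0.000000, w=0.980000:
  k1 = f(0.000000, 0.980000) = 1.124400
  k2 = f(0.100000, 1.092440) = 1.085443
  w ← 0.980000 + 0.2·1.085443 = 1.197089
t=0.200000, w=1.197089:
  k1 = f(0.200000, 1.197089) = 1.052096
  k2 = f(0.300000, 1.302298) = 1.018345
  w ← 1.197089 + 0.2·1.018345 = 1.400758
t=0.400000, w=1.400758:
  k1 = f(0.400000, 1.400758) = 0.989454
  k2 = f(0.500000, 1.499703) = 0.960214
  w ← 1.400758 + 0.2·0.960214 = 1.592800
w(0.6) ≈ 1.5928

1.5928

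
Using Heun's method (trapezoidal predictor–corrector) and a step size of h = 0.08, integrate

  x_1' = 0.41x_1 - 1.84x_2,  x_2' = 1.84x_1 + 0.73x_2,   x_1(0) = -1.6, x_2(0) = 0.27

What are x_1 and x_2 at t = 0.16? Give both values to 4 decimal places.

Heun on (x_1,x_2): k1 = f(t_n, state_n); k2 = f(t_n + h, state_n + h·k1); state_{n+1} = state_n + (h/2)·(k1 + k2).
0.000000: (-1.600000, 0.270000)
  k1 = (-1.152800, -2.746900)
  predictor → (-1.692224, 0.050248)
  k2 = (-0.786268, -3.077011)
  → (-1.677563, 0.037044)
0.080000: (-1.677563, 0.037044)
  k1 = (-0.755961, -3.059674)
  predictor → (-1.738040, -0.207730)
  k2 = (-0.330372, -3.349636)
  → (-1.721016, -0.219329)
(x_1(0.16), x_2(0.16)) ≈ (-1.7210, -0.2193)

-1.7210, -0.2193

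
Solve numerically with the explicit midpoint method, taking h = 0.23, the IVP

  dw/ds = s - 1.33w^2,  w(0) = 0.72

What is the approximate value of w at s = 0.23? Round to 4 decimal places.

Midpoint: k1 = f(s_n, w_n); k2 = f(s_n + h/2, w_n + (h/2)·k1); w_{n+1} = w_n + h·k2.
s=0.000000, w=0.720000:
  k1 = f(0.000000, 0.720000) = -0.689472
  k2 = f(0.115000, 0.640711) = -0.430979
  w ← 0.720000 + 0.23·(-0.430979) = 0.620875
w(0.23) ≈ 0.6209

0.6209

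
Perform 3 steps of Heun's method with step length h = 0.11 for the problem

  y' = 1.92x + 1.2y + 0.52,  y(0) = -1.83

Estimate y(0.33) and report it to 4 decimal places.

Heun: k1 = f(x_n, y_n); k2 = f(x_n + h, y_n + h·k1); y_{n+1} = y_n + (h/2)·(k1 + k2).
x=0.000000, y=-1.830000:
  k1 = f(0.000000, -1.830000) = -1.676000
  k2 = f(0.110000, -2.014360) = -1.686032
  y ← -1.830000 + (0.11/2)·(-1.676000 + (-1.686032)) = -2.014912
x=0.110000, y=-2.014912:
  k1 = f(0.110000, -2.014912) = -1.686694
  k2 = f(0.220000, -2.200448) = -1.698138
  y ← -2.014912 + (0.11/2)·(-1.686694 + (-1.698138)) = -2.201078
x=0.220000, y=-2.201078:
  k1 = f(0.220000, -2.201078) = -1.698893
  k2 = f(0.330000, -2.387956) = -1.711947
  y ← -2.201078 + (0.11/2)·(-1.698893 + (-1.711947)) = -2.388674
y(0.33) ≈ -2.3887

-2.3887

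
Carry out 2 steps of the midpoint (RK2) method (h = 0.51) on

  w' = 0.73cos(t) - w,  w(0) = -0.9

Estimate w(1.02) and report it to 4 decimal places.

0.0042

Midpoint: k1 = f(t_n, w_n); k2 = f(t_n + h/2, w_n + (h/2)·k1); w_{n+1} = w_n + h·k2.
t=0.000000, w=-0.900000:
  k1 = f(0.000000, -0.900000) = 1.630000
  k2 = f(0.255000, -0.484350) = 1.190744
  w ← -0.900000 + 0.51·1.190744 = -0.292720
t=0.510000, w=-0.292720:
  k1 = f(0.510000, -0.292720) = 0.929824
  k2 = f(0.765000, -0.055615) = 0.582224
  w ← -0.292720 + 0.51·0.582224 = 0.004214
w(1.02) ≈ 0.0042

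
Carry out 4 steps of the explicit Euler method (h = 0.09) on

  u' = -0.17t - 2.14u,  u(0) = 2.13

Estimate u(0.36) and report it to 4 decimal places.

Euler: u_{n+1} = u_n + h·f(t_n, u_n).
t=0.000000, u=2.130000: f=-4.558200 → u ← 2.130000 + 0.09·(-4.558200) = 1.719762
t=0.090000, u=1.719762: f=-3.695591 → u ← 1.719762 + 0.09·(-3.695591) = 1.387159
t=0.180000, u=1.387159: f=-2.999120 → u ← 1.387159 + 0.09·(-2.999120) = 1.117238
t=0.270000, u=1.117238: f=-2.436789 → u ← 1.117238 + 0.09·(-2.436789) = 0.897927
u(0.36) ≈ 0.8979

0.8979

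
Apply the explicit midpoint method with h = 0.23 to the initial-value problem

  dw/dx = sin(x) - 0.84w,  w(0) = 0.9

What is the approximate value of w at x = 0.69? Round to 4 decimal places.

Midpoint: k1 = f(x_n, w_n); k2 = f(x_n + h/2, w_n + (h/2)·k1); w_{n+1} = w_n + h·k2.
x=0.000000, w=0.900000:
  k1 = f(0.000000, 0.900000) = -0.756000
  k2 = f(0.115000, 0.813060) = -0.568224
  w ← 0.900000 + 0.23·(-0.568224) = 0.769309
x=0.230000, w=0.769309:
  k1 = f(0.230000, 0.769309) = -0.418242
  k2 = f(0.345000, 0.721211) = -0.267620
  w ← 0.769309 + 0.23·(-0.267620) = 0.707756
x=0.460000, w=0.707756:
  k1 = f(0.460000, 0.707756) = -0.150567
  k2 = f(0.575000, 0.690441) = -0.036135
  w ← 0.707756 + 0.23·(-0.036135) = 0.699445
w(0.69) ≈ 0.6994

0.6994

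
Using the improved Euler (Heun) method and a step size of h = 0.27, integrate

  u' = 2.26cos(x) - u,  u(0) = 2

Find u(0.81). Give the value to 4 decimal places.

1.9706

Heun: k1 = f(x_n, u_n); k2 = f(x_n + h, u_n + h·k1); u_{n+1} = u_n + (h/2)·(k1 + k2).
x=0.000000, u=2.000000:
  k1 = f(0.000000, 2.000000) = 0.260000
  k2 = f(0.270000, 2.070200) = 0.107922
  u ← 2.000000 + (0.27/2)·(0.260000 + 0.107922) = 2.049670
x=0.270000, u=2.049670:
  k1 = f(0.270000, 2.049670) = 0.128453
  k2 = f(0.540000, 2.084352) = -0.145930
  u ← 2.049670 + (0.27/2)·(0.128453 + (-0.145930)) = 2.047310
x=0.540000, u=2.047310:
  k1 = f(0.540000, 2.047310) = -0.108888
  k2 = f(0.810000, 2.017910) = -0.459644
  u ← 2.047310 + (0.27/2)·(-0.108888 + (-0.459644)) = 1.970558
u(0.81) ≈ 1.9706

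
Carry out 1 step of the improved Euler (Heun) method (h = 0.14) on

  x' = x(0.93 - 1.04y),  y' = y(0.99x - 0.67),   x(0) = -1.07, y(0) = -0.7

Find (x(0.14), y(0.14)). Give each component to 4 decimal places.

Heun on (x,y): k1 = f(t_n, state_n); k2 = f(t_n + h, state_n + h·k1); state_{n+1} = state_n + (h/2)·(k1 + k2).
0.000000: (-1.070000, -0.700000)
  k1 = (-1.774060, 1.210510)
  predictor → (-1.318368, -0.530529)
  k2 = (-1.953492, 1.047892)
  → (-1.330929, -0.541912)
(x(0.14), y(0.14)) ≈ (-1.3309, -0.5419)

-1.3309, -0.5419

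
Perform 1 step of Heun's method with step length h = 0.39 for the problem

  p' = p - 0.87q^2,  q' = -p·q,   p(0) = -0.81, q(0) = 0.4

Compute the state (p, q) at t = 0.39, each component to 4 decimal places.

-1.2722, 0.5843

Heun on (p,q): k1 = f(t_n, state_n); k2 = f(t_n + h, state_n + h·k1); state_{n+1} = state_n + (h/2)·(k1 + k2).
0.000000: (-0.810000, 0.400000)
  k1 = (-0.949200, 0.324000)
  predictor → (-1.180188, 0.526360)
  k2 = (-1.421226, 0.621204)
  → (-1.272233, 0.584315)
(p(0.39), q(0.39)) ≈ (-1.2722, 0.5843)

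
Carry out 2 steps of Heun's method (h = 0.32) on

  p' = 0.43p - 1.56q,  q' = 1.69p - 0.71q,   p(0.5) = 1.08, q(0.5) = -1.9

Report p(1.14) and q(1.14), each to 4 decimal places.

2.3584, 0.5661

Heun on (p,q): k1 = f(x_n, state_n); k2 = f(x_n + h, state_n + h·k1); state_{n+1} = state_n + (h/2)·(k1 + k2).
0.500000: (1.080000, -1.900000)
  k1 = (3.428400, 3.174200)
  predictor → (2.177088, -0.884256)
  k2 = (2.315587, 4.307100)
  → (1.999038, -0.702992)
0.820000: (1.999038, -0.702992)
  k1 = (1.956254, 3.877498)
  predictor → (2.625039, 0.537808)
  k2 = (0.289787, 4.054473)
  → (2.358404, 0.566123)
(p(1.14), q(1.14)) ≈ (2.3584, 0.5661)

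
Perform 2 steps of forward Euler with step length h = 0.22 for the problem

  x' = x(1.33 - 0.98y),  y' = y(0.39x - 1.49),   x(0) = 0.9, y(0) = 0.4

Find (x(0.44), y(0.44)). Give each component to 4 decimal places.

Euler on (x,y): x_{n+1} = x_n + h·x', y_{n+1} = y_n + h·y'.
0.000000: (0.900000, 0.400000); f=(0.844200, -0.455600) → (1.085724, 0.299768)
0.220000: (1.085724, 0.299768); f=(1.125057, -0.319723) → (1.333237, 0.229429)
(x(0.44), y(0.44)) ≈ (1.3332, 0.2294)

1.3332, 0.2294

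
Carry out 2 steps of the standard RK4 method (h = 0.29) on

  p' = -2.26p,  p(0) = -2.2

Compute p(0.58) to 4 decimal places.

RK4: k1 = f(x_n, p_n); k2 = f(x_n + h/2, p_n + (h/2)·k1); k3 = f(x_n + h/2, p_n + (h/2)·k2); k4 = f(x_n + h, p_n + h·k3); p_{n+1} = p_n + (h/6)·(k1 + 2k2 + 2k3 + k4).
x=0.000000, p=-2.200000:
  k1 = f(0.000000, -2.200000) = 4.972000
  k2 = f(0.145000, -1.479060) = 3.342676
  k3 = f(0.145000, -1.715312) = 3.876605
  k4 = f(0.290000, -1.075784) = 2.431273
  p ← -2.200000 + (0.29/6)·(k1 + 2k2 + 2k3 + k4) = -1.144311
x=0.290000, p=-1.144311:
  k1 = f(0.290000, -1.144311) = 2.586144
  k2 = f(0.435000, -0.769321) = 1.738664
  k3 = f(0.435000, -0.892205) = 2.016383
  k4 = f(0.580000, -0.559560) = 1.264606
  p ← -1.144311 + (0.29/6)·(k1 + 2k2 + 2k3 + k4) = -0.595204
p(0.58) ≈ -0.5952

-0.5952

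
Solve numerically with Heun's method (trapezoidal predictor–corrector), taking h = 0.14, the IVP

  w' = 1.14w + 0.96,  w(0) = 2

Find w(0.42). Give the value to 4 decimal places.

Heun: k1 = f(t_n, w_n); k2 = f(t_n + h, w_n + h·k1); w_{n+1} = w_n + (h/2)·(k1 + k2).
t=0.000000, w=2.000000:
  k1 = f(0.000000, 2.000000) = 3.240000
  k2 = f(0.140000, 2.453600) = 3.757104
  w ← 2.000000 + (0.14/2)·(3.240000 + 3.757104) = 2.489797
t=0.140000, w=2.489797:
  k1 = f(0.140000, 2.489797) = 3.798369
  k2 = f(0.280000, 3.021569) = 4.404589
  w ← 2.489797 + (0.14/2)·(3.798369 + 4.404589) = 3.064004
t=0.280000, w=3.064004:
  k1 = f(0.280000, 3.064004) = 4.452965
  k2 = f(0.420000, 3.687419) = 5.163658
  w ← 3.064004 + (0.14/2)·(4.452965 + 5.163658) = 3.737168
w(0.42) ≈ 3.7372

3.7372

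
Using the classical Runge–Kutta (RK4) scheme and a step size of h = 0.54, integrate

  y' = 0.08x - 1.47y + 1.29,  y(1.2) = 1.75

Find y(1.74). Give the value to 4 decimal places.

1.3188

RK4: k1 = f(x_n, y_n); k2 = f(x_n + h/2, y_n + (h/2)·k1); k3 = f(x_n + h/2, y_n + (h/2)·k2); k4 = f(x_n + h, y_n + h·k3); y_{n+1} = y_n + (h/6)·(k1 + 2k2 + 2k3 + k4).
x=1.200000, y=1.750000:
  k1 = f(1.200000, 1.750000) = -1.186500
  k2 = f(1.470000, 1.429645) = -0.693978
  k3 = f(1.470000, 1.562626) = -0.889460
  k4 = f(1.740000, 1.269692) = -0.437247
  y ← 1.750000 + (0.54/6)·(k1 + 2k2 + 2k3 + k4) = 1.318844
y(1.74) ≈ 1.3188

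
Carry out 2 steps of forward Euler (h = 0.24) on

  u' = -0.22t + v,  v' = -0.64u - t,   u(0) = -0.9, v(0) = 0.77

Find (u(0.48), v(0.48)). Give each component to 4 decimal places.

Euler on (u,v): u_{n+1} = u_n + h·u', v_{n+1} = v_n + h·v'.
0.000000: (-0.900000, 0.770000); f=(0.770000, 0.576000) → (-0.715200, 0.908240)
0.240000: (-0.715200, 0.908240); f=(0.855440, 0.217728) → (-0.509894, 0.960495)
(u(0.48), v(0.48)) ≈ (-0.5099, 0.9605)

-0.5099, 0.9605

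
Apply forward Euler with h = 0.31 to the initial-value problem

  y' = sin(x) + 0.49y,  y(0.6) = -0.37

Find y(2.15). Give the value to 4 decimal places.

Euler: y_{n+1} = y_n + h·f(x_n, y_n).
x=0.600000, y=-0.370000: f=0.383342 → y ← -0.370000 + 0.31·0.383342 = -0.251164
x=0.910000, y=-0.251164: f=0.666433 → y ← -0.251164 + 0.31·0.666433 = -0.044569
x=1.220000, y=-0.044569: f=0.917260 → y ← -0.044569 + 0.31·0.917260 = 0.239781
x=1.530000, y=0.239781: f=1.116661 → y ← 0.239781 + 0.31·1.116661 = 0.585946
x=1.840000, y=0.585946: f=1.251097 → y ← 0.585946 + 0.31·1.251097 = 0.973786
y(2.15) ≈ 0.9738

0.9738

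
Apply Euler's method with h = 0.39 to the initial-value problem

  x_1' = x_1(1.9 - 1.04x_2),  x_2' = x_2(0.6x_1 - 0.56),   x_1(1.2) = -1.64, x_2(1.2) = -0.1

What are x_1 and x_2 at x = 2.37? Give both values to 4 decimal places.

Euler on (x_1,x_2): x_1_{n+1} = x_1_n + h·x_1', x_2_{n+1} = x_2_n + h·x_2'.
1.200000: (-1.640000, -0.100000); f=(-3.286560, 0.154400) → (-2.921758, -0.039784)
1.590000: (-2.921758, -0.039784); f=(-5.672230, 0.092023) → (-5.133928, -0.003895)
1.980000: (-5.133928, -0.003895); f=(-9.775261, 0.014180) → (-8.946280, 0.001635)
(x_1(2.37), x_2(2.37)) ≈ (-8.9463, 0.0016)

-8.9463, 0.0016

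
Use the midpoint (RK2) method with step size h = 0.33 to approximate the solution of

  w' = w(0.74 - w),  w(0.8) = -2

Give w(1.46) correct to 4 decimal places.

Midpoint: k1 = f(s_n, w_n); k2 = f(s_n + h/2, w_n + (h/2)·k1); w_{n+1} = w_n + h·k2.
s=0.800000, w=-2.000000:
  k1 = f(0.800000, -2.000000) = -5.480000
  k2 = f(0.965000, -2.904200) = -10.583486
  w ← -2.000000 + 0.33·(-10.583486) = -5.492550
s=1.130000, w=-5.492550:
  k1 = f(1.130000, -5.492550) = -34.232596
  k2 = f(1.295000, -11.140929) = -132.364576
  w ← -5.492550 + 0.33·(-132.364576) = -49.172860
w(1.46) ≈ -49.1729

-49.1729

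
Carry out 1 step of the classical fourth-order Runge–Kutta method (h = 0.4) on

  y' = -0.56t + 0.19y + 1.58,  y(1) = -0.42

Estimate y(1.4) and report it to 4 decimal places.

RK4: k1 = f(t_n, y_n); k2 = f(t_n + h/2, y_n + (h/2)·k1); k3 = f(t_n + h/2, y_n + (h/2)·k2); k4 = f(t_n + h, y_n + h·k3); y_{n+1} = y_n + (h/6)·(k1 + 2k2 + 2k3 + k4).
t=1.000000, y=-0.420000:
  k1 = f(1.000000, -0.420000) = 0.940200
  k2 = f(1.200000, -0.231960) = 0.863928
  k3 = f(1.200000, -0.247214) = 0.861029
  k4 = f(1.400000, -0.075588) = 0.781638
  y ← -0.420000 + (0.4/6)·(k1 + 2k2 + 2k3 + k4) = -0.075217
y(1.4) ≈ -0.0752

-0.0752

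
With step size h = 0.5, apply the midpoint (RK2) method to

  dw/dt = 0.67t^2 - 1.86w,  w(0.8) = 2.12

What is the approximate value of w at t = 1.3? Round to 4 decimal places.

Midpoint: k1 = f(t_n, w_n); k2 = f(t_n + h/2, w_n + (h/2)·k1); w_{n+1} = w_n + h·k2.
t=0.800000, w=2.120000:
  k1 = f(0.800000, 2.120000) = -3.514400
  k2 = f(1.050000, 1.241400) = -1.570329
  w ← 2.120000 + 0.5·(-1.570329) = 1.334836
w(1.3) ≈ 1.3348

1.3348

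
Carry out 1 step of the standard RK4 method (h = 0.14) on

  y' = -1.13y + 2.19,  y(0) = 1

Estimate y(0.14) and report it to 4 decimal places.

1.1373

RK4: k1 = f(x_n, y_n); k2 = f(x_n + h/2, y_n + (h/2)·k1); k3 = f(x_n + h/2, y_n + (h/2)·k2); k4 = f(x_n + h, y_n + h·k3); y_{n+1} = y_n + (h/6)·(k1 + 2k2 + 2k3 + k4).
x=0.000000, y=1.000000:
  k1 = f(0.000000, 1.000000) = 1.060000
  k2 = f(0.070000, 1.074200) = 0.976154
  k3 = f(0.070000, 1.068331) = 0.982786
  k4 = f(0.140000, 1.137590) = 0.904523
  y ← 1.000000 + (0.14/6)·(k1 + 2k2 + 2k3 + k4) = 1.137256
y(0.14) ≈ 1.1373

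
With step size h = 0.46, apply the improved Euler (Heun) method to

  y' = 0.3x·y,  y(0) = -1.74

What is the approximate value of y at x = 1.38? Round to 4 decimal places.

Heun: k1 = f(x_n, y_n); k2 = f(x_n + h, y_n + h·k1); y_{n+1} = y_n + (h/2)·(k1 + k2).
x=0.000000, y=-1.740000:
  k1 = f(0.000000, -1.740000) = 0.000000
  k2 = f(0.460000, -1.740000) = -0.240120
  y ← -1.740000 + (0.46/2)·(0.000000 + (-0.240120)) = -1.795228
x=0.460000, y=-1.795228:
  k1 = f(0.460000, -1.795228) = -0.247741
  k2 = f(0.920000, -1.909189) = -0.526936
  y ← -1.795228 + (0.46/2)·(-0.247741 + (-0.526936)) = -1.973403
x=0.920000, y=-1.973403:
  k1 = f(0.920000, -1.973403) = -0.544659
  k2 = f(1.380000, -2.223947) = -0.920714
  y ← -1.973403 + (0.46/2)·(-0.544659 + (-0.920714)) = -2.310439
y(1.38) ≈ -2.3104

-2.3104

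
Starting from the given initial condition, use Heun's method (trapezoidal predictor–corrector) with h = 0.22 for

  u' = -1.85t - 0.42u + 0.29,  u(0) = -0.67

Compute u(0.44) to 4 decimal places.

Heun: k1 = f(t_n, u_n); k2 = f(t_n + h, u_n + h·k1); u_{n+1} = u_n + (h/2)·(k1 + k2).
t=0.000000, u=-0.670000:
  k1 = f(0.000000, -0.670000) = 0.571400
  k2 = f(0.220000, -0.544292) = 0.111603
  u ← -0.670000 + (0.22/2)·(0.571400 + 0.111603) = -0.594870
t=0.220000, u=-0.594870:
  k1 = f(0.220000, -0.594870) = 0.132845
  k2 = f(0.440000, -0.565644) = -0.286430
  u ← -0.594870 + (0.22/2)·(0.132845 + (-0.286430)) = -0.611764
u(0.44) ≈ -0.6118

-0.6118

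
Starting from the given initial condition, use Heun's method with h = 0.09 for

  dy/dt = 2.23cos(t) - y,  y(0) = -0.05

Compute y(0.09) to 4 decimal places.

Heun: k1 = f(t_n, y_n); k2 = f(t_n + h, y_n + h·k1); y_{n+1} = y_n + (h/2)·(k1 + k2).
t=0.000000, y=-0.050000:
  k1 = f(0.000000, -0.050000) = 2.280000
  k2 = f(0.090000, 0.155200) = 2.065775
  y ← -0.050000 + (0.09/2)·(2.280000 + 2.065775) = 0.145560
y(0.09) ≈ 0.1456

0.1456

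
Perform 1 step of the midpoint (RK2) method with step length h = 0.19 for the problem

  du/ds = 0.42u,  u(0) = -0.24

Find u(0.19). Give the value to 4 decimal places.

-0.2599

Midpoint: k1 = f(s_n, u_n); k2 = f(s_n + h/2, u_n + (h/2)·k1); u_{n+1} = u_n + h·k2.
s=0.000000, u=-0.240000:
  k1 = f(0.000000, -0.240000) = -0.100800
  k2 = f(0.095000, -0.249576) = -0.104822
  u ← -0.240000 + 0.19·(-0.104822) = -0.259916
u(0.19) ≈ -0.2599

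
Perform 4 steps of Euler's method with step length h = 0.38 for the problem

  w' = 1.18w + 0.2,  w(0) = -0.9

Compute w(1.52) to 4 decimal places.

Euler: w_{n+1} = w_n + h·f(x_n, w_n).
x=0.000000, w=-0.900000: f=-0.862000 → w ← -0.900000 + 0.38·(-0.862000) = -1.227560
x=0.380000, w=-1.227560: f=-1.248521 → w ← -1.227560 + 0.38·(-1.248521) = -1.701998
x=0.760000, w=-1.701998: f=-1.808358 → w ← -1.701998 + 0.38·(-1.808358) = -2.389174
x=1.140000, w=-2.389174: f=-2.619225 → w ← -2.389174 + 0.38·(-2.619225) = -3.384479
w(1.52) ≈ -3.3845

-3.3845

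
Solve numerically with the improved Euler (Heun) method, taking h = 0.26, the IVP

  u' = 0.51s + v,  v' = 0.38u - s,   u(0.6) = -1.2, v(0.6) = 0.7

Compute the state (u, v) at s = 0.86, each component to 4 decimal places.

-0.9569, 0.4046

Heun on (u,v): k1 = f(s_n, state_n); k2 = f(s_n + h, state_n + h·k1); state_{n+1} = state_n + (h/2)·(k1 + k2).
0.600000: (-1.200000, 0.700000)
  k1 = (1.006000, -1.056000)
  predictor → (-0.938440, 0.425440)
  k2 = (0.864040, -1.216607)
  → (-0.956895, 0.404561)
(u(0.86), v(0.86)) ≈ (-0.9569, 0.4046)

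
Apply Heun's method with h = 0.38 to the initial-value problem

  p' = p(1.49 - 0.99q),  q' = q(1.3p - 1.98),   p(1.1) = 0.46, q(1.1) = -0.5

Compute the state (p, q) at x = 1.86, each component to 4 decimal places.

1.7012, -0.2759

Heun on (p,q): k1 = f(x_n, state_n); k2 = f(x_n + h, state_n + h·k1); state_{n+1} = state_n + (h/2)·(k1 + k2).
1.100000: (0.460000, -0.500000)
  k1 = (0.913100, 0.691000)
  predictor → (0.806978, -0.237420)
  k2 = (1.392074, 0.221021)
  → (0.897983, -0.326716)
1.480000: (0.897983, -0.326716)
  k1 = (1.628446, 0.265497)
  predictor → (1.516793, -0.225827)
  k2 = (2.599129, 0.001845)
  → (1.701222, -0.275921)
(p(1.86), q(1.86)) ≈ (1.7012, -0.2759)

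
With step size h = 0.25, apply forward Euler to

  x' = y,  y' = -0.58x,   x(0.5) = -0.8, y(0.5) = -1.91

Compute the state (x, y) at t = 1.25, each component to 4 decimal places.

Euler on (x,y): x_{n+1} = x_n + h·x', y_{n+1} = y_n + h·y'.
0.500000: (-0.800000, -1.910000); f=(-1.910000, 0.464000) → (-1.277500, -1.794000)
0.750000: (-1.277500, -1.794000); f=(-1.794000, 0.740950) → (-1.726000, -1.608763)
1.000000: (-1.726000, -1.608763); f=(-1.608763, 1.001080) → (-2.128191, -1.358493)
(x(1.25), y(1.25)) ≈ (-2.1282, -1.3585)

-2.1282, -1.3585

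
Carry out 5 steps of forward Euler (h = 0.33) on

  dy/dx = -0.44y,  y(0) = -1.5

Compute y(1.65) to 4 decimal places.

Euler: y_{n+1} = y_n + h·f(x_n, y_n).
x=0.000000, y=-1.500000: f=0.660000 → y ← -1.500000 + 0.33·0.660000 = -1.282200
x=0.330000, y=-1.282200: f=0.564168 → y ← -1.282200 + 0.33·0.564168 = -1.096025
x=0.660000, y=-1.096025: f=0.482251 → y ← -1.096025 + 0.33·0.482251 = -0.936882
x=0.990000, y=-0.936882: f=0.412228 → y ← -0.936882 + 0.33·0.412228 = -0.800847
x=1.320000, y=-0.800847: f=0.352372 → y ← -0.800847 + 0.33·0.352372 = -0.684564
y(1.65) ≈ -0.6846

-0.6846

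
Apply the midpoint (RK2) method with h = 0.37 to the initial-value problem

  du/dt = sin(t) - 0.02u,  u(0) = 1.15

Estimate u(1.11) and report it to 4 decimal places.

1.6794

Midpoint: k1 = f(t_n, u_n); k2 = f(t_n + h/2, u_n + (h/2)·k1); u_{n+1} = u_n + h·k2.
t=0.000000, u=1.150000:
  k1 = f(0.000000, 1.150000) = -0.023000
  k2 = f(0.185000, 1.145745) = 0.161032
  u ← 1.150000 + 0.37·0.161032 = 1.209582
t=0.370000, u=1.209582:
  k1 = f(0.370000, 1.209582) = 0.337424
  k2 = f(0.555000, 1.272005) = 0.501503
  u ← 1.209582 + 0.37·0.501503 = 1.395138
t=0.740000, u=1.395138:
  k1 = f(0.740000, 1.395138) = 0.646385
  k2 = f(0.925000, 1.514719) = 0.768326
  u ← 1.395138 + 0.37·0.768326 = 1.679419
u(1.11) ≈ 1.6794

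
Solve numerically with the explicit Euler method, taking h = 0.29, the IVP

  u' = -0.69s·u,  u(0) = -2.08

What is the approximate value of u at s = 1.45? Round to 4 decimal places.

Euler: u_{n+1} = u_n + h·f(s_n, u_n).
s=0.000000, u=-2.080000: f=0.000000 → u ← -2.080000 + 0.29·0.000000 = -2.080000
s=0.290000, u=-2.080000: f=0.416208 → u ← -2.080000 + 0.29·0.416208 = -1.959300
s=0.580000, u=-1.959300: f=0.784112 → u ← -1.959300 + 0.29·0.784112 = -1.731907
s=0.870000, u=-1.731907: f=1.039664 → u ← -1.731907 + 0.29·1.039664 = -1.430405
s=1.160000, u=-1.430405: f=1.144896 → u ← -1.430405 + 0.29·1.144896 = -1.098385
u(1.45) ≈ -1.0984

-1.0984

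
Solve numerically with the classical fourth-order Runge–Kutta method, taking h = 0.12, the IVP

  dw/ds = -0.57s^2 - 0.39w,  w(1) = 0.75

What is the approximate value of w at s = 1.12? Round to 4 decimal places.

RK4: k1 = f(s_n, w_n); k2 = f(s_n + h/2, w_n + (h/2)·k1); k3 = f(s_n + h/2, w_n + (h/2)·k2); k4 = f(s_n + h, w_n + h·k3); w_{n+1} = w_n + (h/6)·(k1 + 2k2 + 2k3 + k4).
s=1.000000, w=0.750000:
  k1 = f(1.000000, 0.750000) = -0.862500
  k2 = f(1.060000, 0.698250) = -0.912770
  k3 = f(1.060000, 0.695234) = -0.911593
  k4 = f(1.120000, 0.640609) = -0.964845
  w ← 0.750000 + (0.12/6)·(k1 + 2k2 + 2k3 + k4) = 0.640479
w(1.12) ≈ 0.6405

0.6405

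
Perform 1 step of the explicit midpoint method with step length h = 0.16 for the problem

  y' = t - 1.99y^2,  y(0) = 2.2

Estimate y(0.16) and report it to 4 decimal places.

1.5622

Midpoint: k1 = f(t_n, y_n); k2 = f(t_n + h/2, y_n + (h/2)·k1); y_{n+1} = y_n + h·k2.
t=0.000000, y=2.200000:
  k1 = f(0.000000, 2.200000) = -9.631600
  k2 = f(0.080000, 1.429472) = -3.986346
  y ← 2.200000 + 0.16·(-3.986346) = 1.562185
y(0.16) ≈ 1.5622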